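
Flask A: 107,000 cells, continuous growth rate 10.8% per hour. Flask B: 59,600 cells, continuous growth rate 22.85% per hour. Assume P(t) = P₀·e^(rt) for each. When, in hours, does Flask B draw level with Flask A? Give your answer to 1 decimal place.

t ≈ 4.9 hours

107000·e^(0.108t) = 59600·e^(0.2285t)
107000/59600 = e^((0.2285 − 0.108)t) → ln(1.7953) = 0.1205·t
t = 0.58517 / 0.1205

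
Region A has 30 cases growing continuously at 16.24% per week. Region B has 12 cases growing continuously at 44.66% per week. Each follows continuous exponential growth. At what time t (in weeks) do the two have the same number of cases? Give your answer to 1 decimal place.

30·e^(0.1624t) = 12·e^(0.4466t)
30/12 = e^((0.4466 − 0.1624)t) → ln(2.5) = 0.2842·t
t = 0.91629 / 0.2842

t ≈ 3.2 weeks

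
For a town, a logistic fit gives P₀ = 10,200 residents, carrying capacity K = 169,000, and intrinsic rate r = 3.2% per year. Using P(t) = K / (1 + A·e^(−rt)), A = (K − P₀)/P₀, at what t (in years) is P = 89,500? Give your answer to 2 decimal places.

t ≈ 89.49 years

A = (169000 − 10200)/10200 = 15.56863
89500 = 169000/(1 + 15.56863·e^(−0.032t)) → 1 + 15.56863·e^(−0.032t) = 1.88827
e^(−0.032t) = 0.057055 → t = ln(17.52695)/0.032 = 2.86374/0.032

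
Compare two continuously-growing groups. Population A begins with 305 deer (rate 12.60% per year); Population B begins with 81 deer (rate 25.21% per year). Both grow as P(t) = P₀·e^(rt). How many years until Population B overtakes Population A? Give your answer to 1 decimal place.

t ≈ 10.5 years

305·e^(0.126t) = 81·e^(0.2521t)
305/81 = e^((0.2521 − 0.126)t) → ln(3.76543) = 0.1261·t
t = 1.32586 / 0.1261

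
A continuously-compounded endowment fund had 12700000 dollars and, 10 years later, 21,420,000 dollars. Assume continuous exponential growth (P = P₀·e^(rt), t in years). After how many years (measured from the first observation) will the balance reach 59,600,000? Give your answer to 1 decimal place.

r = ln(21420000/12700000) / 10 ≈ 0.052272 per year
t = ln(59600000/12700000) / r = 1.54605 / 0.052272 ≈ 29.577

t ≈ 29.6 years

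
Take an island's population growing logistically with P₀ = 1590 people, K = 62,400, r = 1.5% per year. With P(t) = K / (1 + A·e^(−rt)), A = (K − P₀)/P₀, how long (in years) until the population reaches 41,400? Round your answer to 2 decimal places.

t ≈ 288.19 years

A = (62400 − 1590)/1590 = 38.24528
41400 = 62400/(1 + 38.24528·e^(−0.015t)) → 1 + 38.24528·e^(−0.015t) = 1.50725
e^(−0.015t) = 0.013263 → t = ln(75.39784)/0.015 = 4.32278/0.015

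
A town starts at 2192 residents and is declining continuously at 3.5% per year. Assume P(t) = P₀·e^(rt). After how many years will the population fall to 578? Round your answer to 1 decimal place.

t ≈ 38.1 years

578 = 2192 · e^(-0.035·t)
t = ln(578/2192) / -0.035 = ln(0.26369) / -0.035 = -1.333 / -0.035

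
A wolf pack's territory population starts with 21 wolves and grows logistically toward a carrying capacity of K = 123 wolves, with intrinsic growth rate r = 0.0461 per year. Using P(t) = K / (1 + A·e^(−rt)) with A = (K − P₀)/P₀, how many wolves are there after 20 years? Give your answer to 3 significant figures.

≈ 42.0 wolves

A = (123 − 21)/21 = 4.85714
P(20) = 123 / (1 + 4.85714·e^(−0.0461·20)) = 123 / (1 + 4.85714·0.397723)
= 123 / 2.9318 ≈ 41.95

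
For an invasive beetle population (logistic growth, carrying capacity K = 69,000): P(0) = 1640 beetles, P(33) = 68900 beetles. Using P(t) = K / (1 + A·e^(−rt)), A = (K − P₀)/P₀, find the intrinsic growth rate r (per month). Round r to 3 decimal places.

A = (69000 − 1640)/1640 = 41.07317
68900 = 69000/(1 + 41.07317·e^(−r·33)) → e^(−33r) = (1.00145 − 1)/41.07317 = 0.000035
r = −ln(0.000035)/33 = 10.2506/33

r ≈ 0.311 per month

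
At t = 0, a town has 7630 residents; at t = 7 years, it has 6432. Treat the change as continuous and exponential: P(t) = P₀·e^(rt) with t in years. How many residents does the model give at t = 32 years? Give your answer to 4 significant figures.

≈ 3,495 residents

r = ln(6432/7630) / 7 ≈ -0.0244 per year
P(32) = 7630 · e^(-0.0244·32) = 7630 · 0.45803 ≈ 3494.8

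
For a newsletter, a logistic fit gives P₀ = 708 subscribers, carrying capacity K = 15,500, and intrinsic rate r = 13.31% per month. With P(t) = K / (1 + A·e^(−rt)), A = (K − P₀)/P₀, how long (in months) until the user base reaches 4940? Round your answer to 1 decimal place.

A = (15500 − 708)/708 = 20.89266
4940 = 15500/(1 + 20.89266·e^(−0.1331t)) → 1 + 20.89266·e^(−0.1331t) = 3.13765
e^(−0.1331t) = 0.102316 → t = ln(9.77365)/0.1331 = 2.27969/0.1331

t ≈ 17.1 months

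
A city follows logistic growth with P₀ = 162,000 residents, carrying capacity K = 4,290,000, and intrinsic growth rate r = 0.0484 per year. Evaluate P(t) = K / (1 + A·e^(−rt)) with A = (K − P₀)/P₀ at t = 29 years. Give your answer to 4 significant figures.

A = (4290000 − 162000)/162000 = 25.48148
P(29) = 4290000 / (1 + 25.48148·e^(−0.0484·29)) = 4290000 / (1 + 25.48148·0.245711)
= 4290000 / 7.26108 ≈ 590821.57

≈ 590,800 residents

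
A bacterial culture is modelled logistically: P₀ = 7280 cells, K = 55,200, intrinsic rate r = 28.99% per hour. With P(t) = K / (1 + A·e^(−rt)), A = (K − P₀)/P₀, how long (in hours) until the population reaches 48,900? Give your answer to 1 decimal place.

A = (55200 − 7280)/7280 = 6.58242
48900 = 55200/(1 + 6.58242·e^(−0.2899t)) → 1 + 6.58242·e^(−0.2899t) = 1.12883
e^(−0.2899t) = 0.019572 → t = ln(51.0921)/0.2899 = 3.93363/0.2899

t ≈ 13.6 hours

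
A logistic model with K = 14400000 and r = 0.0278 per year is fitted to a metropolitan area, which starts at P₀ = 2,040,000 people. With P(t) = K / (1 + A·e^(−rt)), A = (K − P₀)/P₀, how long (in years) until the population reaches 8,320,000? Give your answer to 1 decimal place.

A = (14400000 − 2040000)/2040000 = 6.05882
8320000 = 14400000/(1 + 6.05882·e^(−0.0278t)) → 1 + 6.05882·e^(−0.0278t) = 1.73077
e^(−0.0278t) = 0.120612 → t = ln(8.29102)/0.0278 = 2.11517/0.0278

t ≈ 76.1 years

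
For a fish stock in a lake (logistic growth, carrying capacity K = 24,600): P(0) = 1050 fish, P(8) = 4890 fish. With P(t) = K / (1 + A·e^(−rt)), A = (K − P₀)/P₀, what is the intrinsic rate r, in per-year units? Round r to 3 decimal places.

A = (24600 − 1050)/1050 = 22.42857
4890 = 24600/(1 + 22.42857·e^(−r·8)) → e^(−8r) = (5.03067 − 1)/22.42857 = 0.179712
r = −ln(0.179712)/8 = 1.7164/8

r ≈ 0.215 per year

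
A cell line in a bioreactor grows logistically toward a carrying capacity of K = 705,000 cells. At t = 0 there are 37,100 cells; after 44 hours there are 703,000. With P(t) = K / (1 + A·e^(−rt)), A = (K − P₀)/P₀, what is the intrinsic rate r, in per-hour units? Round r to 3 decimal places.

r ≈ 0.199 per hour

A = (705000 − 37100)/37100 = 18.0027
703000 = 705000/(1 + 18.0027·e^(−r·44)) → e^(−44r) = (1.00284 − 1)/18.0027 = 0.000158
r = −ln(0.000158)/44 = 8.75273/44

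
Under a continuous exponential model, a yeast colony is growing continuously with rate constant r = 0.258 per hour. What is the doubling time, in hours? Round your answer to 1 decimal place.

doubling time = ln(2) / |r| = 0.69315 / 0.258

doubling time ≈ 2.7 hours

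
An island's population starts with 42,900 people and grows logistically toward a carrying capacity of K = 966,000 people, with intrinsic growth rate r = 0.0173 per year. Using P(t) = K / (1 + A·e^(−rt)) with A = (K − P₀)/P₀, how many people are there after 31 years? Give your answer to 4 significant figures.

A = (966000 − 42900)/42900 = 21.51748
P(31) = 966000 / (1 + 21.51748·e^(−0.0173·31)) = 966000 / (1 + 21.51748·0.584908)
= 966000 / 13.58576 ≈ 71103.88

≈ 71,100 people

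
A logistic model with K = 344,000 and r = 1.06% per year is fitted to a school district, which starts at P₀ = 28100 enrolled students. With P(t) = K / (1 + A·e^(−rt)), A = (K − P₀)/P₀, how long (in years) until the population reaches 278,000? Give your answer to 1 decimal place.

A = (344000 − 28100)/28100 = 11.24199
278000 = 344000/(1 + 11.24199·e^(−0.0106t)) → 1 + 11.24199·e^(−0.0106t) = 1.23741
e^(−0.0106t) = 0.021118 → t = ln(47.35264)/0.0106 = 3.85762/0.0106

t ≈ 363.9 years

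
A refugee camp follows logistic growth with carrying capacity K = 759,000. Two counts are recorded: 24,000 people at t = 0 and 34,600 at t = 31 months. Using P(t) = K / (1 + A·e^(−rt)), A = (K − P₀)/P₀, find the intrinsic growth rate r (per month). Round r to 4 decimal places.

r ≈ 0.0123 per month

A = (759000 − 24000)/24000 = 30.625
34600 = 759000/(1 + 30.625·e^(−r·31)) → e^(−31r) = (21.93642 − 1)/30.625 = 0.683638
r = −ln(0.683638)/31 = 0.38033/31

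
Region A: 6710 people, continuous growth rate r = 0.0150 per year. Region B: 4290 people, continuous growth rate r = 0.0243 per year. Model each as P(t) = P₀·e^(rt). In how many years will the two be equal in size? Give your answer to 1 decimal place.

t ≈ 48.1 years

6710·e^(0.015t) = 4290·e^(0.0243t)
6710/4290 = e^((0.0243 − 0.015)t) → ln(1.5641) = 0.0093·t
t = 0.44731 / 0.0093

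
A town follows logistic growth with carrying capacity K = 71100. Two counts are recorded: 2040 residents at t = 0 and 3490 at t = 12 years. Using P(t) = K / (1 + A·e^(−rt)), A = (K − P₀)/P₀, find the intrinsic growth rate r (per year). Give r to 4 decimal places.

r ≈ 0.0465 per year

A = (71100 − 2040)/2040 = 33.85294
3490 = 71100/(1 + 33.85294·e^(−r·12)) → e^(−12r) = (20.37249 − 1)/33.85294 = 0.572254
r = −ln(0.572254)/12 = 0.55817/12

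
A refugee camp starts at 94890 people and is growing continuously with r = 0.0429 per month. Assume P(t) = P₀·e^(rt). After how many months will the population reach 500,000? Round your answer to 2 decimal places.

t ≈ 38.74 months

500000 = 94890 · e^(0.0429·t)
t = ln(500000/94890) / 0.0429 = ln(5.26926) / 0.0429 = 1.66189 / 0.0429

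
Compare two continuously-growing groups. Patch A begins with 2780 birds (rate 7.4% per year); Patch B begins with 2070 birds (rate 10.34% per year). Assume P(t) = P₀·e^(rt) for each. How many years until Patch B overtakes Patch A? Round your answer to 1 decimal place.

t ≈ 10.0 years

2780·e^(0.074t) = 2070·e^(0.1034t)
2780/2070 = e^((0.1034 − 0.074)t) → ln(1.343) = 0.0294·t
t = 0.2949 / 0.0294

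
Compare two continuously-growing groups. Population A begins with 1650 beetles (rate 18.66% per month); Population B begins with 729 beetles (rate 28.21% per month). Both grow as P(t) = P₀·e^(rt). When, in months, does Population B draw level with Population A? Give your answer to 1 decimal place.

1650·e^(0.1866t) = 729·e^(0.2821t)
1650/729 = e^((0.2821 − 0.1866)t) → ln(2.26337) = 0.0955·t
t = 0.81686 / 0.0955

t ≈ 8.6 months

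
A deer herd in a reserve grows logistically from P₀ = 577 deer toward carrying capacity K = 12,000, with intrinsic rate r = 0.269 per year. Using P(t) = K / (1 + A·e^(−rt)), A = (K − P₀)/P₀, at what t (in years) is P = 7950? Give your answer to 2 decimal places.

A = (12000 − 577)/577 = 19.79723
7950 = 12000/(1 + 19.79723·e^(−0.269t)) → 1 + 19.79723·e^(−0.269t) = 1.50943
e^(−0.269t) = 0.025733 → t = ln(38.86122)/0.269 = 3.66/0.269

t ≈ 13.61 years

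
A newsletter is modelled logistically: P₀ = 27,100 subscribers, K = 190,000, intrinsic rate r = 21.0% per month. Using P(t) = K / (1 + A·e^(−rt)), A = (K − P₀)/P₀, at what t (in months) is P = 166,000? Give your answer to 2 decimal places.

t ≈ 17.75 months

A = (190000 − 27100)/27100 = 6.01107
166000 = 190000/(1 + 6.01107·e^(−0.21t)) → 1 + 6.01107·e^(−0.21t) = 1.14458
e^(−0.21t) = 0.024052 → t = ln(41.57657)/0.21 = 3.72754/0.21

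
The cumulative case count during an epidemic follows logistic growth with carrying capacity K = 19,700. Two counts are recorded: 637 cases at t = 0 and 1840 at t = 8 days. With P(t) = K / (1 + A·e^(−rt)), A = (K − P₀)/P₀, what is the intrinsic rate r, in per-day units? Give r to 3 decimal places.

r ≈ 0.141 per day

A = (19700 − 637)/637 = 29.92622
1840 = 19700/(1 + 29.92622·e^(−r·8)) → e^(−8r) = (10.70652 − 1)/29.92622 = 0.324348
r = −ln(0.324348)/8 = 1.12594/8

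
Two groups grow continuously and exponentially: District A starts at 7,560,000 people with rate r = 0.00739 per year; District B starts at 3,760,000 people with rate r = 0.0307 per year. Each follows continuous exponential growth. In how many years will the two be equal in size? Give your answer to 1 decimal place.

t ≈ 30.0 years

7560000·e^(0.00739t) = 3760000·e^(0.0307t)
7560000/3760000 = e^((0.0307 − 0.00739)t) → ln(2.01064) = 0.02331·t
t = 0.69845 / 0.02331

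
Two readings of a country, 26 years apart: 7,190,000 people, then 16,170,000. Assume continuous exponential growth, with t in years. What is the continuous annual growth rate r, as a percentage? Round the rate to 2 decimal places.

16170000 = 7190000 · e^(r·26)
e^(26r) = 16170000/7190000 = 2.24896
r = ln(2.24896) / 26 = 0.81047 / 26

r ≈ 3.12% per year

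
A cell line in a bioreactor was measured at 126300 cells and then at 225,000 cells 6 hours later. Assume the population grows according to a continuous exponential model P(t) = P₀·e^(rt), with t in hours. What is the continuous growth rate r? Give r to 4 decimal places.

225000 = 126300 · e^(r·6)
e^(6r) = 225000/126300 = 1.78147
r = ln(1.78147) / 6 = 0.57744 / 6

r ≈ 0.0962 per hour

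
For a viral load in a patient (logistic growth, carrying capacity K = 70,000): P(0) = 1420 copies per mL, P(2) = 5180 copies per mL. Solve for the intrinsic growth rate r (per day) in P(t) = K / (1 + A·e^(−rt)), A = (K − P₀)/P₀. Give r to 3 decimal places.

r ≈ 0.675 per day

A = (70000 − 1420)/1420 = 48.29577
5180 = 70000/(1 + 48.29577·e^(−r·2)) → e^(−2r) = (13.51351 − 1)/48.29577 = 0.259102
r = −ln(0.259102)/2 = 1.35053/2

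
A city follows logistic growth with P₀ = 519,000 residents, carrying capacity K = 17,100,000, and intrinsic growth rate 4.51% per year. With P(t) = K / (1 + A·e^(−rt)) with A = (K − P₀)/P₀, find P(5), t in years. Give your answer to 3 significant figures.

A = (17100000 − 519000)/519000 = 31.94798
P(5) = 17100000 / (1 + 31.94798·e^(−0.0451·5)) = 17100000 / (1 + 31.94798·0.798117)
= 17100000 / 26.49823 ≈ 645326.23

≈ 645,000 residents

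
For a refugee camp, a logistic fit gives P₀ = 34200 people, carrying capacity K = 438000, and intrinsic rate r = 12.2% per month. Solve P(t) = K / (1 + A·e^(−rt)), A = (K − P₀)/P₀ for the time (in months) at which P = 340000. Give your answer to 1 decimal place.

t ≈ 30.4 months

A = (438000 − 34200)/34200 = 11.80702
340000 = 438000/(1 + 11.80702·e^(−0.122t)) → 1 + 11.80702·e^(−0.122t) = 1.28824
e^(−0.122t) = 0.024412 → t = ln(40.96312)/0.122 = 3.71267/0.122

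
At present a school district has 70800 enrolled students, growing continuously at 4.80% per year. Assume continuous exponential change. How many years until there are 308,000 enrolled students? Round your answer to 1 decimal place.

308000 = 70800 · e^(0.048·t)
t = ln(308000/70800) / 0.048 = ln(4.35028) / 0.048 = 1.47024 / 0.048

t ≈ 30.6 years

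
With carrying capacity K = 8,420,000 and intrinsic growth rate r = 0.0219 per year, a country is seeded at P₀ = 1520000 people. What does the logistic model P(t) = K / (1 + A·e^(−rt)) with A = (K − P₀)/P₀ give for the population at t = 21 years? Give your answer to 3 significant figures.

A = (8420000 − 1520000)/1520000 = 4.53947
P(21) = 8420000 / (1 + 4.53947·e^(−0.0219·21)) = 8420000 / (1 + 4.53947·0.631347)
= 8420000 / 3.86598 ≈ 2177971.81

≈ 2,180,000 people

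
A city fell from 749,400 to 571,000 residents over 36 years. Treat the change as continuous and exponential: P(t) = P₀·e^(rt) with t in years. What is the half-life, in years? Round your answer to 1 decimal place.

r = ln(571000/749400) / 36 = ln(0.76194) / 36 ≈ -0.007552 per year
half-life = ln 2 / |r| = 0.69315 / 0.007552

half-life ≈ 91.8 years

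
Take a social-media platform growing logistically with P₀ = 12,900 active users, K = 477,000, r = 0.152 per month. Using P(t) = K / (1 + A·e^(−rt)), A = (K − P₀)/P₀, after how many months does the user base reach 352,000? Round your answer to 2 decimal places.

A = (477000 − 12900)/12900 = 35.97674
352000 = 477000/(1 + 35.97674·e^(−0.152t)) → 1 + 35.97674·e^(−0.152t) = 1.35511
e^(−0.152t) = 0.009871 → t = ln(101.31051)/0.152 = 4.61819/0.152

t ≈ 30.38 months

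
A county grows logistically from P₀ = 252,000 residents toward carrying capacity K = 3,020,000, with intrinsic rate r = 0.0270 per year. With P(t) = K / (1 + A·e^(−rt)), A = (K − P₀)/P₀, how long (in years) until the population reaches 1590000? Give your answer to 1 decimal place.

A = (3020000 − 252000)/252000 = 10.98413
1590000 = 3020000/(1 + 10.98413·e^(−0.027t)) → 1 + 10.98413·e^(−0.027t) = 1.89937
e^(−0.027t) = 0.081879 → t = ln(12.21312)/0.027 = 2.50251/0.027

t ≈ 92.7 years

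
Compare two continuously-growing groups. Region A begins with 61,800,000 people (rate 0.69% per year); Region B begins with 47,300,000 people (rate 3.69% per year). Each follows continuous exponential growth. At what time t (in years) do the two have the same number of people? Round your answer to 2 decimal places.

61800000·e^(0.0069t) = 47300000·e^(0.0369t)
61800000/47300000 = e^((0.0369 − 0.0069)t) → ln(1.30655) = 0.03·t
t = 0.26739 / 0.03

t ≈ 8.91 years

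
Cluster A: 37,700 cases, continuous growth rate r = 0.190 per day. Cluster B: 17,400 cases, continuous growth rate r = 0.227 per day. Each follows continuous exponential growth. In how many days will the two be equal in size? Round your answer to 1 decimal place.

t ≈ 20.9 days

37700·e^(0.19t) = 17400·e^(0.227t)
37700/17400 = e^((0.227 − 0.19)t) → ln(2.16667) = 0.037·t
t = 0.77319 / 0.037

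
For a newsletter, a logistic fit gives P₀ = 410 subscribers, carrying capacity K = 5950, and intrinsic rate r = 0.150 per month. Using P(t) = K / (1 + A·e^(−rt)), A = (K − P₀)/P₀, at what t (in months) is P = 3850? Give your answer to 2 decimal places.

A = (5950 − 410)/410 = 13.5122
3850 = 5950/(1 + 13.5122·e^(−0.15t)) → 1 + 13.5122·e^(−0.15t) = 1.54545
e^(−0.15t) = 0.040368 → t = ln(24.77236)/0.15 = 3.20973/0.15

t ≈ 21.40 months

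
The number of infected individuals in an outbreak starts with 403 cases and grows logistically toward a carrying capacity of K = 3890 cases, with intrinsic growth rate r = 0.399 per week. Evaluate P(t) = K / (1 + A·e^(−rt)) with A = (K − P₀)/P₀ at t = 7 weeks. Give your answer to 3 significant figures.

≈ 2,540 cases

A = (3890 − 403)/403 = 8.65261
P(7) = 3890 / (1 + 8.65261·e^(−0.399·7)) = 3890 / (1 + 8.65261·0.061237)
= 3890 / 1.52986 ≈ 2542.71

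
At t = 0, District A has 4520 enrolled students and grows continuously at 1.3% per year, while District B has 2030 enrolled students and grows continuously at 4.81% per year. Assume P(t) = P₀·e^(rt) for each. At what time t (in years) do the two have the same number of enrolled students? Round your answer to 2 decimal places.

t ≈ 22.81 years

4520·e^(0.013t) = 2030·e^(0.0481t)
4520/2030 = e^((0.0481 − 0.013)t) → ln(2.2266) = 0.0351·t
t = 0.80048 / 0.0351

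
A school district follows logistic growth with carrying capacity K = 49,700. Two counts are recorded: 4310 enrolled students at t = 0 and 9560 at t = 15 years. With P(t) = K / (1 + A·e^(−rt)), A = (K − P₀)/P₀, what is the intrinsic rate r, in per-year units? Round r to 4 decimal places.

A = (49700 − 4310)/4310 = 10.53132
9560 = 49700/(1 + 10.53132·e^(−r·15)) → e^(−15r) = (5.19874 − 1)/10.53132 = 0.398691
r = −ln(0.398691)/15 = 0.91957/15

r ≈ 0.0613 per year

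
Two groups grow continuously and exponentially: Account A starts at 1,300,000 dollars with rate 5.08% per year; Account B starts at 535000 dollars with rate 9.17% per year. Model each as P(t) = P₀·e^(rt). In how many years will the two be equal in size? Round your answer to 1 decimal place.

t ≈ 21.7 years

1300000·e^(0.0508t) = 535000·e^(0.0917t)
1300000/535000 = e^((0.0917 − 0.0508)t) → ln(2.42991) = 0.0409·t
t = 0.88785 / 0.0409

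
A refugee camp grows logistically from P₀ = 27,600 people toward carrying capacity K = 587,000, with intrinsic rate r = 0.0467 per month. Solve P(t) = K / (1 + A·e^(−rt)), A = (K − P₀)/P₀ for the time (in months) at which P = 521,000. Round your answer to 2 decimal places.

A = (587000 − 27600)/27600 = 20.26812
521000 = 587000/(1 + 20.26812·e^(−0.0467t)) → 1 + 20.26812·e^(−0.0467t) = 1.12668
e^(−0.0467t) = 0.00625 → t = ln(159.99528)/0.0467 = 5.07514/0.0467

t ≈ 108.68 months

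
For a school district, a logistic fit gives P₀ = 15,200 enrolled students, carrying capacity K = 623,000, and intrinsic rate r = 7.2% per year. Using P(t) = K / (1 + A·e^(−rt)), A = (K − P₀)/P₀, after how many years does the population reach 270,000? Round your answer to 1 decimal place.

t ≈ 47.5 years

A = (623000 − 15200)/15200 = 39.98684
270000 = 623000/(1 + 39.98684·e^(−0.072t)) → 1 + 39.98684·e^(−0.072t) = 2.30741
e^(−0.072t) = 0.032696 → t = ln(30.58484)/0.072 = 3.4205/0.072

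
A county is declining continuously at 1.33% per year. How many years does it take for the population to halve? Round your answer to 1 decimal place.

half-life = ln(2) / |r| = 0.69315 / 0.0133

half-life ≈ 52.1 years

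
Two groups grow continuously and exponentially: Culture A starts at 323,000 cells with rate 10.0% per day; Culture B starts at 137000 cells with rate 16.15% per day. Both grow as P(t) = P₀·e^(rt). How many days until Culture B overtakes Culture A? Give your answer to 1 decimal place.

t ≈ 13.9 days

323000·e^(0.1t) = 137000·e^(0.1615t)
323000/137000 = e^((0.1615 − 0.1)t) → ln(2.35766) = 0.0615·t
t = 0.85767 / 0.0615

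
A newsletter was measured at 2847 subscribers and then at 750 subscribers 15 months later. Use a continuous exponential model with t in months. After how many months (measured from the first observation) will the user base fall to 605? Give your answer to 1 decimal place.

r = ln(750/2847) / 15 ≈ -0.08893 per month
t = ln(605/2847) / r = -1.54879 / -0.08893 ≈ 17.416

t ≈ 17.4 months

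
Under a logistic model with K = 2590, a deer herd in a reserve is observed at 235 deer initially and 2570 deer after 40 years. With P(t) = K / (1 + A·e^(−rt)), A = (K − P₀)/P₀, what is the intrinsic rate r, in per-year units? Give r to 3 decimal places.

r ≈ 0.179 per year

A = (2590 − 235)/235 = 10.02128
2570 = 2590/(1 + 10.02128·e^(−r·40)) → e^(−40r) = (1.00778 − 1)/10.02128 = 0.000777
r = −ln(0.000777)/40 = 7.16064/40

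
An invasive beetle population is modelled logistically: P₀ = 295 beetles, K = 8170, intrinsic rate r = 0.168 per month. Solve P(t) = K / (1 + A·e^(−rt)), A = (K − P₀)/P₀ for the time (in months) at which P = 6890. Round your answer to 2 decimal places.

t ≈ 29.57 months

A = (8170 − 295)/295 = 26.69492
6890 = 8170/(1 + 26.69492·e^(−0.168t)) → 1 + 26.69492·e^(−0.168t) = 1.18578
e^(−0.168t) = 0.006959 → t = ln(143.69372)/0.168 = 4.96768/0.168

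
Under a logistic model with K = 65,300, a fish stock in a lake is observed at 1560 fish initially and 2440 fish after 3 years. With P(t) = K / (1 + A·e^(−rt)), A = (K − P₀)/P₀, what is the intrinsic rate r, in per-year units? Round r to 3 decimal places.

r ≈ 0.154 per year

A = (65300 − 1560)/1560 = 40.85897
2440 = 65300/(1 + 40.85897·e^(−r·3)) → e^(−3r) = (26.7623 − 1)/40.85897 = 0.630517
r = −ln(0.630517)/3 = 0.46121/3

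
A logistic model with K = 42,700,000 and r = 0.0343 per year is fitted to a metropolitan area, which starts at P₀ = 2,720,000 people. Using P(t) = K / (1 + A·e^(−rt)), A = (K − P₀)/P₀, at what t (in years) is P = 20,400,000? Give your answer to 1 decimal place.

A = (42700000 − 2720000)/2720000 = 14.69853
20400000 = 42700000/(1 + 14.69853·e^(−0.0343t)) → 1 + 14.69853·e^(−0.0343t) = 2.09314
e^(−0.0343t) = 0.074371 → t = ln(13.44619)/0.0343 = 2.5987/0.0343

t ≈ 75.8 years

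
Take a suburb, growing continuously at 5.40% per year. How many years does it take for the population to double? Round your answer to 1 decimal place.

doubling time ≈ 12.8 years

doubling time = ln(2) / |r| = 0.69315 / 0.054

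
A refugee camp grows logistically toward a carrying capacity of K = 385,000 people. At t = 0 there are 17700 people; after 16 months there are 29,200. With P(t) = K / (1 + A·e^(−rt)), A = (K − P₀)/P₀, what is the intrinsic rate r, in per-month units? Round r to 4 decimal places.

r ≈ 0.0333 per month

A = (385000 − 17700)/17700 = 20.75141
29200 = 385000/(1 + 20.75141·e^(−r·16)) → e^(−16r) = (13.18493 − 1)/20.75141 = 0.587186
r = −ln(0.587186)/16 = 0.53241/16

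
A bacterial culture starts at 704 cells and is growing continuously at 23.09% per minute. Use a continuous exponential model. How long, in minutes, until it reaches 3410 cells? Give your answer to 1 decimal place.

t ≈ 6.8 minutes

3410 = 704 · e^(0.2309·t)
t = ln(3410/704) / 0.2309 = ln(4.84375) / 0.2309 = 1.57769 / 0.2309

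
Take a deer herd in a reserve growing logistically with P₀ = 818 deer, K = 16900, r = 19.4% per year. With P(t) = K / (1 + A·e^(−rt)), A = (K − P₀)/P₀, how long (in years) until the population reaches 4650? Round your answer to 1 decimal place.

A = (16900 − 818)/818 = 19.66015
4650 = 16900/(1 + 19.66015·e^(−0.194t)) → 1 + 19.66015·e^(−0.194t) = 3.63441
e^(−0.194t) = 0.133997 → t = ln(7.46283)/0.194 = 2.00993/0.194

t ≈ 10.4 years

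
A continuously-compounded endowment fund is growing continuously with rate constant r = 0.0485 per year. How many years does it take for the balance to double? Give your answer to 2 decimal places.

doubling time = ln(2) / |r| = 0.69315 / 0.0485

doubling time ≈ 14.29 years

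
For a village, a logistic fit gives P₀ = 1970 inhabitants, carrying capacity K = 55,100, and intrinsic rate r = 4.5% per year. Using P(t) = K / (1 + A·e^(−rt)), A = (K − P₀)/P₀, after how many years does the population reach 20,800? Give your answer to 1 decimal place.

A = (55100 − 1970)/1970 = 26.96954
20800 = 55100/(1 + 26.96954·e^(−0.045t)) → 1 + 26.96954·e^(−0.045t) = 2.64904
e^(−0.045t) = 0.061144 → t = ln(16.35471)/0.045 = 2.79452/0.045

t ≈ 62.1 years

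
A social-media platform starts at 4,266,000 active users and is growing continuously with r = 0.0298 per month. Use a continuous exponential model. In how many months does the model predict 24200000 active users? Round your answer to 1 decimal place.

24200000 = 4266000 · e^(0.0298·t)
t = ln(24200000/4266000) / 0.0298 = ln(5.67276) / 0.0298 = 1.73568 / 0.0298

t ≈ 58.2 months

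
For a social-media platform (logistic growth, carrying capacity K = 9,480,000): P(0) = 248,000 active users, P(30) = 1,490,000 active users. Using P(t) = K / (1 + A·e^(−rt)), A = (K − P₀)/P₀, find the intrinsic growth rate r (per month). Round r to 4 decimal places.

r ≈ 0.0646 per month

A = (9480000 − 248000)/248000 = 37.22581
1490000 = 9480000/(1 + 37.22581·e^(−r·30)) → e^(−30r) = (6.36242 − 1)/37.22581 = 0.144051
r = −ln(0.144051)/30 = 1.93759/30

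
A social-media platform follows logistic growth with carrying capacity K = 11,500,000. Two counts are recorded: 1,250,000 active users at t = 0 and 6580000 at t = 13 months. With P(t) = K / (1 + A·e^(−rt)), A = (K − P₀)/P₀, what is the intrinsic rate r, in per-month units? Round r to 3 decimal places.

r ≈ 0.184 per month

A = (11500000 − 1250000)/1250000 = 8.2
6580000 = 11500000/(1 + 8.2·e^(−r·13)) → e^(−13r) = (1.74772 − 1)/8.2 = 0.091185
r = −ln(0.091185)/13 = 2.39486/13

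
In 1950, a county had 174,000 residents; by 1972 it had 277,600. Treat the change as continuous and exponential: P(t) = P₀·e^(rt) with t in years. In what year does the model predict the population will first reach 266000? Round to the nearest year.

year 1970

r = ln(277600/174000) / 22 = 0.46713/22 ≈ 0.021233 per year
t = ln(266000/174000) / r = 0.42444/0.021233 ≈ 19.99 years after 1950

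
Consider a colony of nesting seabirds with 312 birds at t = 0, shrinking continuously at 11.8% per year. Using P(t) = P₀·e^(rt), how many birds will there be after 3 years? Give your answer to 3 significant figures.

≈ 219 birds

P(3) = 312 · e^(-0.118·3) = 312 · e^(-0.354)
= 312 · 0.70187 ≈ 218.98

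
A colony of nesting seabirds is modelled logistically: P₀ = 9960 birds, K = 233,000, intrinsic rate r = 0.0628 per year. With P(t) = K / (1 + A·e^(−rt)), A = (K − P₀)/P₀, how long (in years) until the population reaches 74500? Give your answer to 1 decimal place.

A = (233000 − 9960)/9960 = 22.39357
74500 = 233000/(1 + 22.39357·e^(−0.0628t)) → 1 + 22.39357·e^(−0.0628t) = 3.12752
e^(−0.0628t) = 0.095006 → t = ln(10.52569)/0.0628 = 2.35382/0.0628

t ≈ 37.5 years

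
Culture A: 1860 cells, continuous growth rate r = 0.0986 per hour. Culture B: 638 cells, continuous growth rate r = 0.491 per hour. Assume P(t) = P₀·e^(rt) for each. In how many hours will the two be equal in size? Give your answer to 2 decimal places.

t ≈ 2.73 hours

1860·e^(0.0986t) = 638·e^(0.491t)
1860/638 = e^((0.491 − 0.0986)t) → ln(2.91536) = 0.3924·t
t = 1.06999 / 0.3924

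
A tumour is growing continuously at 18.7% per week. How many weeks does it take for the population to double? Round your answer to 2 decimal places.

doubling time ≈ 3.71 weeks

doubling time = ln(2) / |r| = 0.69315 / 0.187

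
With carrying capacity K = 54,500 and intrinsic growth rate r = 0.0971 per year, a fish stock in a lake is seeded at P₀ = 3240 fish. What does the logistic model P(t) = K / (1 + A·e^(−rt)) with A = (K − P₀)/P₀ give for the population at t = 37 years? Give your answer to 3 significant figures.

A = (54500 − 3240)/3240 = 15.82099
P(37) = 54500 / (1 + 15.82099·e^(−0.0971·37)) = 54500 / (1 + 15.82099·0.027524)
= 54500 / 1.43546 ≈ 37967.04

≈ 38,000 fish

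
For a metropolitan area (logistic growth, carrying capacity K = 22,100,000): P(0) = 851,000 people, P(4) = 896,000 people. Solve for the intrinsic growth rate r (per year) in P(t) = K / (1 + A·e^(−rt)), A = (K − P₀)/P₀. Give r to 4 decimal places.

A = (22100000 − 851000)/851000 = 24.96945
896000 = 22100000/(1 + 24.96945·e^(−r·4)) → e^(−4r) = (24.66518 − 1)/24.96945 = 0.947765
r = −ln(0.947765)/4 = 0.05365/4

r ≈ 0.0134 per year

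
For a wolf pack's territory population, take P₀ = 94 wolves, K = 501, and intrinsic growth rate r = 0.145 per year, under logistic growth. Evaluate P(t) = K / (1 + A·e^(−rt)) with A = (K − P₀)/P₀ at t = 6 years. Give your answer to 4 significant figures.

A = (501 − 94)/94 = 4.32979
P(6) = 501 / (1 + 4.32979·e^(−0.145·6)) = 501 / (1 + 4.32979·0.418952)
= 501 / 2.81397 ≈ 178.04

≈ 178.0 wolves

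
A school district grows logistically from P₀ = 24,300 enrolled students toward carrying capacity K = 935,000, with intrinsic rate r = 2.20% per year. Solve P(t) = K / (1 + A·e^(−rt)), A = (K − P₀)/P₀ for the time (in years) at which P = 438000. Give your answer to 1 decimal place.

t ≈ 159.0 years

A = (935000 − 24300)/24300 = 37.47737
438000 = 935000/(1 + 37.47737·e^(−0.022t)) → 1 + 37.47737·e^(−0.022t) = 2.1347
e^(−0.022t) = 0.030277 → t = ln(33.02834)/0.022 = 3.49737/0.022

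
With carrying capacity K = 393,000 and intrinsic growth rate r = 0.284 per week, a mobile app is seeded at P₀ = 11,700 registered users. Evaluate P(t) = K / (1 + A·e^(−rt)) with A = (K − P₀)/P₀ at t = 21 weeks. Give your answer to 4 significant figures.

≈ 362,600 registered users

A = (393000 − 11700)/11700 = 32.58974
P(21) = 393000 / (1 + 32.58974·e^(−0.284·21)) = 393000 / (1 + 32.58974·0.00257)
= 393000 / 1.08374 ≈ 362632.09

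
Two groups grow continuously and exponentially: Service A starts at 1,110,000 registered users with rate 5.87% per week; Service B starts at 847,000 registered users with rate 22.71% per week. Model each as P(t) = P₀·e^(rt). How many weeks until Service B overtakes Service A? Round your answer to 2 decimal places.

t ≈ 1.61 weeks

1110000·e^(0.0587t) = 847000·e^(0.2271t)
1110000/847000 = e^((0.2271 − 0.0587)t) → ln(1.31051) = 0.1684·t
t = 0.27041 / 0.1684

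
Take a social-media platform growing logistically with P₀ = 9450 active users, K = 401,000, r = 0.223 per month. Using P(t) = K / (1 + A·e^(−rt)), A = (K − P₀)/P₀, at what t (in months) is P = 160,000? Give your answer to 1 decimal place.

t ≈ 14.9 months

A = (401000 − 9450)/9450 = 41.43386
160000 = 401000/(1 + 41.43386·e^(−0.223t)) → 1 + 41.43386·e^(−0.223t) = 2.50625
e^(−0.223t) = 0.036353 → t = ln(27.50796)/0.223 = 3.31448/0.223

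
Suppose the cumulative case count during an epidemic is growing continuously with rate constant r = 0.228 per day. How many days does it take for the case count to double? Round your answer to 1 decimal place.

doubling time ≈ 3.0 days

doubling time = ln(2) / |r| = 0.69315 / 0.228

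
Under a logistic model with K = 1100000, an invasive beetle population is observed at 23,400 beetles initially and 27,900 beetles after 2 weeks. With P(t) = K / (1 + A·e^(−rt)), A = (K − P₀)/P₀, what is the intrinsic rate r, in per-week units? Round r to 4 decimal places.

r ≈ 0.0900 per week

A = (1100000 − 23400)/23400 = 46.00855
27900 = 1100000/(1 + 46.00855·e^(−r·2)) → e^(−2r) = (39.42652 − 1)/46.00855 = 0.835204
r = −ln(0.835204)/2 = 0.18008/2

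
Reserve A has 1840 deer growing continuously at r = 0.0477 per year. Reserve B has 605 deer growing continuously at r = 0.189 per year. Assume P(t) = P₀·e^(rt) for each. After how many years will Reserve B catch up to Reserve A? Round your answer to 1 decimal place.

1840·e^(0.0477t) = 605·e^(0.189t)
1840/605 = e^((0.189 − 0.0477)t) → ln(3.04132) = 0.1413·t
t = 1.11229 / 0.1413

t ≈ 7.9 years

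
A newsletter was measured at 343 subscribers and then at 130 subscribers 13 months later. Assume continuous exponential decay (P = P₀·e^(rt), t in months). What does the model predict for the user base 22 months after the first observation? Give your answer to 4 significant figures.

r = ln(130/343) / 13 ≈ -0.07463 per month
P(22) = 343 · e^(-0.07463·22) = 343 · 0.19362 ≈ 66.41

≈ 66.41 subscribers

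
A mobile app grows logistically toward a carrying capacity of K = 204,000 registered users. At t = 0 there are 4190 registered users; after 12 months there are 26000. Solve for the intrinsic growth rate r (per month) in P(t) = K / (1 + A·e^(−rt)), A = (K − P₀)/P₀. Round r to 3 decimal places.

r ≈ 0.162 per month

A = (204000 − 4190)/4190 = 47.68735
26000 = 204000/(1 + 47.68735·e^(−r·12)) → e^(−12r) = (7.84615 − 1)/47.68735 = 0.143563
r = −ln(0.143563)/12 = 1.94098/12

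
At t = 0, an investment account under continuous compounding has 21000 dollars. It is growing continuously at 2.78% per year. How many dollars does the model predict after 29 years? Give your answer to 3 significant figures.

≈ 47,000 dollars

P(29) = 21000 · e^(0.0278·29) = 21000 · e^(0.8062)
= 21000 · 2.23938 ≈ 47027.03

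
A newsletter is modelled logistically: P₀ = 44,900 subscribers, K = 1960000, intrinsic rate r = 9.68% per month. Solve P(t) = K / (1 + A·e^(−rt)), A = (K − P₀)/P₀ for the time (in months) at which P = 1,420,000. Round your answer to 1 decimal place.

A = (1960000 − 44900)/44900 = 42.65256
1420000 = 1960000/(1 + 42.65256·e^(−0.0968t)) → 1 + 42.65256·e^(−0.0968t) = 1.38028
e^(−0.0968t) = 0.008916 → t = ln(112.16044)/0.0968 = 4.71993/0.0968

t ≈ 48.8 months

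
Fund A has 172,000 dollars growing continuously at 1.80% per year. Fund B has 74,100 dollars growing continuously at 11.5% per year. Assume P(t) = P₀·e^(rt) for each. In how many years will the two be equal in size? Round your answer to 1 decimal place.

172000·e^(0.018t) = 74100·e^(0.115t)
172000/74100 = e^((0.115 − 0.018)t) → ln(2.32119) = 0.097·t
t = 0.84208 / 0.097

t ≈ 8.7 years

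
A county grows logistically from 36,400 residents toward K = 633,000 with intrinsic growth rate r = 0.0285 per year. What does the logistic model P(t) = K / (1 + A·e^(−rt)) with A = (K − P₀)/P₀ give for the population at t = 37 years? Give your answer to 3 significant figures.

≈ 94,300 residents

A = (633000 − 36400)/36400 = 16.39011
P(37) = 633000 / (1 + 16.39011·e^(−0.0285·37)) = 633000 / (1 + 16.39011·0.348367)
= 633000 / 6.70977 ≈ 94340.1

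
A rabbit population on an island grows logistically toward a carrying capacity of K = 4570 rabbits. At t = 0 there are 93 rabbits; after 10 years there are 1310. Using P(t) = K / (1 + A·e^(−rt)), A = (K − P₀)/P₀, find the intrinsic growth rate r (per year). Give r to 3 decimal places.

A = (4570 − 93)/93 = 48.13978
1310 = 4570/(1 + 48.13978·e^(−r·10)) → e^(−10r) = (3.48855 − 1)/48.13978 = 0.051694
r = −ln(0.051694)/10 = 2.96241/10

r ≈ 0.296 per year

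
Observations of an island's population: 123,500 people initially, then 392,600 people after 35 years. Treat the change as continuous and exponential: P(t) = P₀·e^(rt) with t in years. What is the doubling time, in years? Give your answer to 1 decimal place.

doubling time ≈ 21.0 years

r = ln(392600/123500) / 35 = ln(3.17895) / 35 ≈ 0.033044 per year
doubling time = ln 2 / |r| = 0.69315 / 0.033044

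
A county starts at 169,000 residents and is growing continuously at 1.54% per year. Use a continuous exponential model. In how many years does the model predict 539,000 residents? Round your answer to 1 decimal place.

t ≈ 75.3 years

539000 = 169000 · e^(0.0154·t)
t = ln(539000/169000) / 0.0154 = ln(3.18935) / 0.0154 = 1.15982 / 0.0154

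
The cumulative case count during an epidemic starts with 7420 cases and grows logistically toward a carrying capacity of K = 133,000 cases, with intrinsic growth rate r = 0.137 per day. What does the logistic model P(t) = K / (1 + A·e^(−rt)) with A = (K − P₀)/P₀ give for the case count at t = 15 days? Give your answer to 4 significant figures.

≈ 41,980 cases

A = (133000 − 7420)/7420 = 16.92453
P(15) = 133000 / (1 + 16.92453·e^(−0.137·15)) = 133000 / (1 + 16.92453·0.128093)
= 133000 / 3.16791 ≈ 41983.51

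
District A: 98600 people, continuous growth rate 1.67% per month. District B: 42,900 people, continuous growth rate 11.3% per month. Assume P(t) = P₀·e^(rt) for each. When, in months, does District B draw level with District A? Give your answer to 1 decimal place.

98600·e^(0.0167t) = 42900·e^(0.113t)
98600/42900 = e^((0.113 − 0.0167)t) → ln(2.29837) = 0.0963·t
t = 0.8322 / 0.0963

t ≈ 8.6 months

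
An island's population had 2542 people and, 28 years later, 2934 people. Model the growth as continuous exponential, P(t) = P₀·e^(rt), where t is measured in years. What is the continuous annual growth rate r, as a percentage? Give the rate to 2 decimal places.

r ≈ 0.51% per year

2934 = 2542 · e^(r·28)
e^(28r) = 2934/2542 = 1.15421
r = ln(1.15421) / 28 = 0.14342 / 28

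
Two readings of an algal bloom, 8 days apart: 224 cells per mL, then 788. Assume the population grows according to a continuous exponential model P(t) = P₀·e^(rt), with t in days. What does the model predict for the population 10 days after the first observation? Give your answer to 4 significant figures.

≈ 1,079 cells per mL

r = ln(788/224) / 8 ≈ 0.157232 per day
P(10) = 224 · e^(0.157232·10) = 224 · 4.81779 ≈ 1079.18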